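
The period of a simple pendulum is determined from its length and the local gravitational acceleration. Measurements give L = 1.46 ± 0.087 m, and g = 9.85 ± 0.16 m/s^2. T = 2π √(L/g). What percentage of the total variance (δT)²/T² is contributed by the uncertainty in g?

6.92%

(δT/T)² = (½·δL/L)² + (−½·δg/g)²
  L term: (0.5×0.0596)² = 0.000888
  g term: (-0.5×0.0162)² = 6.6e-05
Total = 0.000954. Share from g = 6.6e-05/0.000954 = 0.0692.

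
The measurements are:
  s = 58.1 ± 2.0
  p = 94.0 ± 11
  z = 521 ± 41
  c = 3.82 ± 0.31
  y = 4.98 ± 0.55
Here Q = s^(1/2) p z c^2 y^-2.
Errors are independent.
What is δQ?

67800

For a monomial Q ∝ s^(1/2), p, z, c^2, y^-2, fractional errors add in quadrature:
  (½·δs/s)² = (0.5×0.0344)² = 0.000296;  (1·δp/p)² = (1×0.117)² = 0.0137;  (1·δz/z)² = (1×0.0787)² = 0.00619;  (2·δc/c)² = (2×0.0812)² = 0.0263;  (-2·δy/y)² = (-2×0.110)² = 0.0488
δQ/Q = √(0.0953) = 0.309
Q = 2.2e+05, so δQ = 0.309 × 2.2e+05 = 67800.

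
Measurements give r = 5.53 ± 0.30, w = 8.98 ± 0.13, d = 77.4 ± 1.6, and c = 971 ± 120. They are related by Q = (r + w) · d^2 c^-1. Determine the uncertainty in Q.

Let u = r + w = 14.5. δu = √(δr² + δw²) = √(0.0900 + 0.0169) = 0.327, so δu/u = 0.0225.
Q is then a monomial in u, d, c:
δQ/Q = √((δu/u)² + (2·δd/d)² + (-1·δc/c)²) = √(0.000508 + 0.00171 + 0.0153) = 0.132
Q = 89.5, so δQ = 0.132 × 89.5 = 11.8.

11.8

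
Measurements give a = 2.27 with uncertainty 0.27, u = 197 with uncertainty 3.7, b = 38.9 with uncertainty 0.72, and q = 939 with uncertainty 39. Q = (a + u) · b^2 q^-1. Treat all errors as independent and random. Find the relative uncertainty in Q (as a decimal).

0.0587

Let w = a + u = 199. δw = √(δa² + δu²) = √(0.0729 + 13.7) = 3.71, so δw/w = 0.0186.
Q is then a monomial in w, b, q:
δQ/Q = √((δw/w)² + (2·δb/b)² + (-1·δq/q)²) = √(0.000347 + 0.00137 + 0.00173) = 0.0587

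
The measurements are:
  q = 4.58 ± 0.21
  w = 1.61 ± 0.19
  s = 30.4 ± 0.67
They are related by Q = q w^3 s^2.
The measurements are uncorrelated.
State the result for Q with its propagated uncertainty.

Since Q is a product/quotient, work with relative uncertainties:
  (1·δq/q)² = (1×0.0459)² = 0.00210;  (3·δw/w)² = (3×0.118)² = 0.125;  (2·δs/s)² = (2×0.0220)² = 0.00194
δQ/Q = √(0.129) = 0.360
Q = 17700, so δQ = 0.360 × 17700 = 6350.

17700 ± 6350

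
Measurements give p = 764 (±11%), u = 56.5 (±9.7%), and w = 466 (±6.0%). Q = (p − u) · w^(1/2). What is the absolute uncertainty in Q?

1870

Let h = p − u = 708. δh = √(δp² + δu²) = √(7060 + 30.0) = 84.2, so δh/h = 0.119.
Q is then a monomial in h, w:
δQ/Q = √((δh/h)² + (½·δw/w)²) = √(0.0142 + 0.000900) = 0.123
Q = 15300, so δQ = 0.123 × 15300 = 1870.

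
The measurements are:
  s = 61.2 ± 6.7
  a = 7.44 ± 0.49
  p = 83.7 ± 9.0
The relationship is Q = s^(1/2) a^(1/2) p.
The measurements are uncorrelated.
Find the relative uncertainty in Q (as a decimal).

Q is a product of powers, so relative uncertainties combine in quadrature:
  (½·δs/s)² = (0.5×0.109)² = 0.00300;  (½·δa/a)² = (0.5×0.0659)² = 0.00108;  (1·δp/p)² = (1×0.108)² = 0.0116
δQ/Q = √(0.0156) = 0.125

0.125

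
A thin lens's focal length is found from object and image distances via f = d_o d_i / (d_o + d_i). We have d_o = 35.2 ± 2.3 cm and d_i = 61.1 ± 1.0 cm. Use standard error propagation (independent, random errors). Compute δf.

∂f/∂d_o = (d_i/(d_o+d_i))² = 0.403;  ∂f/∂d_i = (d_o/(d_o+d_i))² = 0.134
δf = √((∂f/∂d_o · δd_o)² + (∂f/∂d_i · δd_i)²) = √(0.857 + 0.0179) = 0.935 cm

0.935 cm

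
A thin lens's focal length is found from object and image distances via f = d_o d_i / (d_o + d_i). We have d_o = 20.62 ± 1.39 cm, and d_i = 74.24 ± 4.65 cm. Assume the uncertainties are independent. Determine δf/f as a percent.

∂f/∂d_o = (d_i/(d_o+d_i))² = 0.613;  ∂f/∂d_i = (d_o/(d_o+d_i))² = 0.0473
δf = √((∂f/∂d_o · δd_o)² + (∂f/∂d_i · δd_i)²) = √(0.725 + 0.0483) = 0.879 cm
f = 16.14 cm, so δf/f = 0.879/16.14 = 0.0545.

5.45%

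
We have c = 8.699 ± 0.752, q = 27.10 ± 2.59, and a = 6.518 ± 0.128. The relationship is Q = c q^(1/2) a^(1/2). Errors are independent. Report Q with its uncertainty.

115.6 ± 11.5

For a monomial Q ∝ c, q^(1/2), a^(1/2), fractional errors add in quadrature:
  (1·δc/c)² = (1×0.0864)² = 0.00747;  (½·δq/q)² = (0.5×0.0956)² = 0.00228;  (½·δa/a)² = (0.5×0.0196)² = 9.64e-05
δQ/Q = √(0.00985) = 0.0993
Q = 115.6, so δQ = 0.0993 × 115.6 = 11.5.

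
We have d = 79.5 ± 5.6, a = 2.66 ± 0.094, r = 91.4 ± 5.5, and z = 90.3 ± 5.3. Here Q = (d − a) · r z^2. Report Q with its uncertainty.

(5.73 ± 0.863) × 10^7

Let u = d − a = 76.8. δu = √(δd² + δa²) = √(31.4 + 0.00884) = 5.60, so δu/u = 0.0729.
Q is then a monomial in u, r, z:
δQ/Q = √((δu/u)² + (1·δr/r)² + (2·δz/z)²) = √(0.00531 + 0.00362 + 0.0138) = 0.151
Q = 5.73e+07, so δQ = 0.151 × 5.73e+07 = 8.63e+06.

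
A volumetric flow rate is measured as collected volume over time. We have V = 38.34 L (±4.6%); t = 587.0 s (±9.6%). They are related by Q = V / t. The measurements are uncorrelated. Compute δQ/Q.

0.106

Products/powers → add relative errors in quadrature, weighted by exponent:
  (1·δV/V)² = (1×0.0460)² = 0.00212;  (-1·δt/t)² = (-1×0.0960)² = 0.00922
δQ/Q = √(0.0113) = 0.106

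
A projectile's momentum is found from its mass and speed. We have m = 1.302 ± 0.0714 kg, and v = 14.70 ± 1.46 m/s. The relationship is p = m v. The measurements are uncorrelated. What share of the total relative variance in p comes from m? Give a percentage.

(δp/p)² = (1·δm/m)² + (1·δv/v)²
  m term: (1×0.0548)² = 0.00301
  v term: (1×0.0993)² = 0.00986
Total = 0.0129. Share from m = 0.00301/0.0129 = 0.234.

23.4%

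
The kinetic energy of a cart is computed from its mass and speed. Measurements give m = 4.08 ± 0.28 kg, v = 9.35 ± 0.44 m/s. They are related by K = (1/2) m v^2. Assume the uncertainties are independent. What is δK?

20.8 J

Relative error in a monomial: (δK/K)² = Σ (nᵢ · δxᵢ/xᵢ)².
  (1·δm/m)² = (1×0.0686)² = 0.00471;  (2·δv/v)² = (2×0.0471)² = 0.00886
δK/K = √(0.0136) = 0.116
K = 178 J, so δK = 0.116 × 178 = 20.8 J.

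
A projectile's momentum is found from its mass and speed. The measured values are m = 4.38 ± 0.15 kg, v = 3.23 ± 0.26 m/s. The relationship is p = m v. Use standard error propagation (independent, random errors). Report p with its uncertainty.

14.1 ± 1.24 kg·m/s

Products/powers → add relative errors in quadrature, weighted by exponent:
  (1·δm/m)² = (1×0.0342)² = 0.00117;  (1·δv/v)² = (1×0.0805)² = 0.00648
δp/p = √(0.00765) = 0.0875
p = 14.1 kg·m/s, so δp = 0.0875 × 14.1 = 1.24 kg·m/s.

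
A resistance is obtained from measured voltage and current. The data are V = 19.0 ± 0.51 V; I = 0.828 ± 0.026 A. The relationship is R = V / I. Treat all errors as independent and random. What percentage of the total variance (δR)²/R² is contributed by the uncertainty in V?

(δR/R)² = (1·δV/V)² + (-1·δI/I)²
  V term: (1×0.0268)² = 0.000720
  I term: (-1×0.0314)² = 0.000986
Total = 0.00171. Share from V = 0.000720/0.00171 = 0.422.

42.2%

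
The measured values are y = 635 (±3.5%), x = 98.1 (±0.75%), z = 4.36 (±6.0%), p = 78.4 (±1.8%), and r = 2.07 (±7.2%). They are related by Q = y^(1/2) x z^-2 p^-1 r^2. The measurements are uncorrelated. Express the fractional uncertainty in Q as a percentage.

For a monomial Q ∝ y^(1/2), x, z^-2, p^-1, r^2, fractional errors add in quadrature:
  (½·δy/y)² = (0.5×0.0350)² = 0.000306;  (1·δx/x)² = (1×0.00750)² = 5.62e-05;  (-2·δz/z)² = (-2×0.0600)² = 0.0144;  (-1·δp/p)² = (-1×0.0180)² = 0.000324;  (2·δr/r)² = (2×0.0720)² = 0.0207
δQ/Q = √(0.0358) = 0.189

18.9%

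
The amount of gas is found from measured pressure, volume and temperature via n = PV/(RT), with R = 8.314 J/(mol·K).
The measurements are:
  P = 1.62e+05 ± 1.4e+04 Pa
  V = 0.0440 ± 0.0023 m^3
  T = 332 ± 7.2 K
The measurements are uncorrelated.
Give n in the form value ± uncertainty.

2.58 ± 0.267 mol

Relative error in a monomial: (δn/n)² = Σ (nᵢ · δxᵢ/xᵢ)².
  (1·δP/P)² = (1×0.0864)² = 0.00747;  (1·δV/V)² = (1×0.0523)² = 0.00273;  (-1·δT/T)² = (-1×0.0217)² = 0.000470
δn/n = √(0.0107) = 0.103
n = 2.58 mol, so δn = 0.103 × 2.58 = 0.267 mol.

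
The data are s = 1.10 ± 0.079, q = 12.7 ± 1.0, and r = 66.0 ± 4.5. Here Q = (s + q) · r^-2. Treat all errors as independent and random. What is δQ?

Let u = s + q = 13.8. δu = √(δs² + δq²) = √(0.00624 + 1.00) = 1.00, so δu/u = 0.0727.
Q is then a monomial in u, r:
δQ/Q = √((δu/u)² + (-2·δr/r)²) = √(0.00528 + 0.0186) = 0.155
Q = 0.00317, so δQ = 0.155 × 0.00317 = 0.000490.

0.000490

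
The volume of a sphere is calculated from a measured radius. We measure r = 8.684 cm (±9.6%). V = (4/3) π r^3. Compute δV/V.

0.288

Since V is a product/quotient, work with relative uncertainties:
  (3·δr/r)² = (3×0.0960)² = 0.0829
δV/V = √(0.0829) = 0.288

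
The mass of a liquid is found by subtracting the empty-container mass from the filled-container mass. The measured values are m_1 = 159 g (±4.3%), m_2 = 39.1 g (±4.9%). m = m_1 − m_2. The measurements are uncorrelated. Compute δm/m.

0.0592

m is a linear combination, so absolute uncertainties add in quadrature:
  (δm_1)² = 46.7;  (δm_2)² = 3.67
δm = √(50.4) = 7.10 g
m = 120 g, so δm/m = 7.10/120 = 0.0592.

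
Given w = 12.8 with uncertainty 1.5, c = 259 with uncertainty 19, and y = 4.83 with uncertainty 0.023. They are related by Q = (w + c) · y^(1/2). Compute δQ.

Let u = w + c = 272. δu = √(δw² + δc²) = √(2.25 + 361) = 19.1, so δu/u = 0.0701.
Q is then a monomial in u, y:
δQ/Q = √((δu/u)² + (½·δy/y)²) = √(0.00492 + 5.67e-06) = 0.0702
Q = 597, so δQ = 0.0702 × 597 = 41.9.

41.9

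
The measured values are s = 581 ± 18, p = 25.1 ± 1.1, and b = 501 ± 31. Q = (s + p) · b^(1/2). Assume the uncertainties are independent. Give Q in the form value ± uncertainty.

Let u = s + p = 606. δu = √(δs² + δp²) = √(324 + 1.21) = 18.0, so δu/u = 0.0298.
Q is then a monomial in u, b:
δQ/Q = √((δu/u)² + (½·δb/b)²) = √(0.000885 + 0.000957) = 0.0429
Q = 13600, so δQ = 0.0429 × 13600 = 582.

13600 ± 582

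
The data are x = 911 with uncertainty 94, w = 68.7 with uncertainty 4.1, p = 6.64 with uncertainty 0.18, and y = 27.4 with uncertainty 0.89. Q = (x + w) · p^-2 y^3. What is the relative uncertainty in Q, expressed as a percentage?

Let u = x + w = 980. δu = √(δx² + δw²) = √(8840 + 16.8) = 94.1, so δu/u = 0.0960.
Q is then a monomial in u, p, y:
δQ/Q = √((δu/u)² + (-2·δp/p)² + (3·δy/y)²) = √(0.00922 + 0.00294 + 0.00950) = 0.147

14.7%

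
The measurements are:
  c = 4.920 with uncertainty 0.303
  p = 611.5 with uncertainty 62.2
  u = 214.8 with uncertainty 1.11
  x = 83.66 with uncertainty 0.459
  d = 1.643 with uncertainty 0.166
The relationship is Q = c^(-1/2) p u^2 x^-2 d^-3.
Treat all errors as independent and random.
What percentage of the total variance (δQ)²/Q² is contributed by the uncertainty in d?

88.9%

(δQ/Q)² = (−½·δc/c)² + (1·δp/p)² + (2·δu/u)² + (-2·δx/x)² + (-3·δd/d)²
  c term: (-0.5×0.0616)² = 0.000948
  p term: (1×0.102)² = 0.0103
  u term: (2×0.00517)² = 0.000107
  x term: (-2×0.00549)² = 0.000120
  d term: (-3×0.101)² = 0.0919
Total = 0.103. Share from d = 0.0919/0.103 = 0.889.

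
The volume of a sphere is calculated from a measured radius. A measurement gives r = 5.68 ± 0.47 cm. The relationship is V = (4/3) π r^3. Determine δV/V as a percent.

For a monomial V ∝ r^3, fractional errors add in quadrature:
  (3·δr/r)² = (3×0.0827)² = 0.0616
δV/V = √(0.0616) = 0.248

24.8%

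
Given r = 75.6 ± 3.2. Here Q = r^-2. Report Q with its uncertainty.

Products/powers → add relative errors in quadrature, weighted by exponent:
  (-2·δr/r)² = (-2×0.0423)² = 0.00717
δQ/Q = √(0.00717) = 0.0847
Q = 0.000175, so δQ = 0.0847 × 0.000175 = 1.48e-05.

(1.75 ± 0.148) × 10^-4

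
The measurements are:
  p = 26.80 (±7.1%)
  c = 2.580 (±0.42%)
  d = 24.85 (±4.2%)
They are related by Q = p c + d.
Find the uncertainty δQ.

5.03

Let w = p·c = 69.14. δw/w = √((1·δp/p)² + (1·δc/c)²) = √(0.00504 + 1.76e-05) = 0.0711, so δw = 4.92.
Q = w + d: δQ = √(δw² + δd²) = √(24.2 + 1.09) = 5.03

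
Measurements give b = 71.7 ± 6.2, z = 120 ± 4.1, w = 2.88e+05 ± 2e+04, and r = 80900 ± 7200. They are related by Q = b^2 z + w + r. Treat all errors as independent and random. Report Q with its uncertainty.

(9.86 ± 1.11) × 10^5

Let p = b^2·z = 6.17e+05. δp/p = √((2·δb/b)² + (1·δz/z)²) = √(0.0299 + 0.00117) = 0.176, so δp = 1.09e+05.
Q = p + w + r: δQ = √(δp² + δw² + δr²) = √(1.18e+10 + 4e+08 + 5.18e+07) = 1.11e+05
Q = 9.86e+05.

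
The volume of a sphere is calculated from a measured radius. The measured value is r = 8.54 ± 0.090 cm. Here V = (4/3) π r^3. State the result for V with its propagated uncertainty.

2610 ± 82.5 cm^3

For a monomial V ∝ r^3, fractional errors add in quadrature:
  (3·δr/r)² = (3×0.0105)² = 0.001000
δV/V = √(0.001000) = 0.0316
V = 2610 cm^3, so δV = 0.0316 × 2610 = 82.5 cm^3.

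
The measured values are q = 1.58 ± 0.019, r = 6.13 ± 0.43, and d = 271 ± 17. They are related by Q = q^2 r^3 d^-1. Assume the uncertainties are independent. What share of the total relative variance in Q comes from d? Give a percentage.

8.06%

(δQ/Q)² = (2·δq/q)² + (3·δr/r)² + (-1·δd/d)²
  q term: (2×0.0120)² = 0.000578
  r term: (3×0.0701)² = 0.0443
  d term: (-1×0.0627)² = 0.00394
Total = 0.0488. Share from d = 0.00394/0.0488 = 0.0806.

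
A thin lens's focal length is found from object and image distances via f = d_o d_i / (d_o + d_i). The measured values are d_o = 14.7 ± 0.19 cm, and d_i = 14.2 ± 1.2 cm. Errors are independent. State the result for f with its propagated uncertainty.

7.22 ± 0.314 cm

∂f/∂d_o = (d_i/(d_o+d_i))² = 0.241;  ∂f/∂d_i = (d_o/(d_o+d_i))² = 0.259
δf = √((∂f/∂d_o · δd_o)² + (∂f/∂d_i · δd_i)²) = √(0.00210 + 0.0964) = 0.314 cm
f = 7.22 cm.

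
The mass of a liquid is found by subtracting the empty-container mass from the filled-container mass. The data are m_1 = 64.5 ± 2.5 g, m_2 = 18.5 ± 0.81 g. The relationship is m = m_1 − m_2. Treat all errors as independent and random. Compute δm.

Absolute uncertainties add in quadrature for a linear combination:
  (δm_1)² = 6.25;  (δm_2)² = 0.656
δm = √(6.91) = 2.63 g

2.63 g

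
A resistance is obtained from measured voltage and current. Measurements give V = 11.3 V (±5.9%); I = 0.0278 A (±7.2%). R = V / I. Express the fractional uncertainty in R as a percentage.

9.31%

Each factor contributes (exponent × relative error)² to (δR/R)²:
  (1·δV/V)² = (1×0.0590)² = 0.00348;  (-1·δI/I)² = (-1×0.0720)² = 0.00518
δR/R = √(0.00867) = 0.0931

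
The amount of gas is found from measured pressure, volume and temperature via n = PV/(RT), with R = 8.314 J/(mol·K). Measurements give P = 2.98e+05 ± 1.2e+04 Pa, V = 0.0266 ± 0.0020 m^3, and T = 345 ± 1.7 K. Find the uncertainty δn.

Products/powers → add relative errors in quadrature, weighted by exponent:
  (1·δP/P)² = (1×0.0403)² = 0.00162;  (1·δV/V)² = (1×0.0752)² = 0.00565;  (-1·δT/T)² = (-1×0.00493)² = 2.43e-05
δn/n = √(0.00730) = 0.0854
n = 2.76 mol, so δn = 0.0854 × 2.76 = 0.236 mol.

0.236 mol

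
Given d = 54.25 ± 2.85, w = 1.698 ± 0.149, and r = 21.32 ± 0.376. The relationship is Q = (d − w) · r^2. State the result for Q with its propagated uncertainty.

23890 ± 1550

Let u = d − w = 52.55. δu = √(δd² + δw²) = √(8.12 + 0.0222) = 2.85, so δu/u = 0.0543.
Q is then a monomial in u, r:
δQ/Q = √((δu/u)² + (2·δr/r)²) = √(0.00295 + 0.00124) = 0.0648
Q = 23890, so δQ = 0.0648 × 23890 = 1550.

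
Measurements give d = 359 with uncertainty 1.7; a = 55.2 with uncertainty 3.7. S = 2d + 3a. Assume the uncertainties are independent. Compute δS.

Absolute uncertainties add in quadrature for a linear combination:
  (2·δd)² = 11.6;  (3·δa)² = 123
δS = √(135) = 11.6

11.6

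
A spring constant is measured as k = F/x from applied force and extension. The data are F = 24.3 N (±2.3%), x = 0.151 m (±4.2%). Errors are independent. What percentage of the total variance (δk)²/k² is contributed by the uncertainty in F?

23.1%

(δk/k)² = (1·δF/F)² + (-1·δx/x)²
  F term: (1×0.0230)² = 0.000529
  x term: (-1×0.0420)² = 0.00176
Total = 0.00229. Share from F = 0.000529/0.00229 = 0.231.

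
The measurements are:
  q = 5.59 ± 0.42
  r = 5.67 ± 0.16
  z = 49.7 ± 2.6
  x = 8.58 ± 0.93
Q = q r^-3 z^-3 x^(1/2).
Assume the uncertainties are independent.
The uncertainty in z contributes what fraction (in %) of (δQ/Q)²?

(δQ/Q)² = (1·δq/q)² + (-3·δr/r)² + (-3·δz/z)² + (½·δx/x)²
  q term: (1×0.0751)² = 0.00565
  r term: (-3×0.0282)² = 0.00717
  z term: (-3×0.0523)² = 0.0246
  x term: (0.5×0.108)² = 0.00294
Total = 0.0404. Share from z = 0.0246/0.0404 = 0.610.

61.0%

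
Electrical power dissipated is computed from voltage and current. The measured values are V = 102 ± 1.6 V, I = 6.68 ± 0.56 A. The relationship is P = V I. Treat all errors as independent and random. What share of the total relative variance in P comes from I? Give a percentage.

(δP/P)² = (1·δV/V)² + (1·δI/I)²
  V term: (1×0.0157)² = 0.000246
  I term: (1×0.0838)² = 0.00703
Total = 0.00727. Share from I = 0.00703/0.00727 = 0.966.

96.6%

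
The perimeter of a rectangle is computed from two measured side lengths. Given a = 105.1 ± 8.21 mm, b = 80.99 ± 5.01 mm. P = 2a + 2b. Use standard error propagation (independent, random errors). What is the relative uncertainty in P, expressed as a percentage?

5.17%

For a sum/difference, combine absolute errors in quadrature:
  (2·δa)² = 270;  (2·δb)² = 100
δP = √(370) = 19.2 mm
P = 372.2 mm, so δP/P = 19.2/372.2 = 0.0517.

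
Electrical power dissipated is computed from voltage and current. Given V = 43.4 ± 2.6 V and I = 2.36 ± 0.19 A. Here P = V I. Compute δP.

Products/powers → add relative errors in quadrature, weighted by exponent:
  (1·δV/V)² = (1×0.0599)² = 0.00359;  (1·δI/I)² = (1×0.0805)² = 0.00648
δP/P = √(0.0101) = 0.100
P = 102 W, so δP = 0.100 × 102 = 10.3 W.

10.3 W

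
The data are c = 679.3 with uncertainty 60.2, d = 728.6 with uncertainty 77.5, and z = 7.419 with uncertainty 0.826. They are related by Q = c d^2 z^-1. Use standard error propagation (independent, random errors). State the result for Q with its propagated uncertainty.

Since Q is a product/quotient, work with relative uncertainties:
  (1·δc/c)² = (1×0.0886)² = 0.00785;  (2·δd/d)² = (2×0.106)² = 0.0453;  (-1·δz/z)² = (-1×0.111)² = 0.0124
δQ/Q = √(0.0655) = 0.256
Q = 4.861e+07, so δQ = 0.256 × 4.861e+07 = 1.24e+07.

(4.861 ± 1.24) × 10^7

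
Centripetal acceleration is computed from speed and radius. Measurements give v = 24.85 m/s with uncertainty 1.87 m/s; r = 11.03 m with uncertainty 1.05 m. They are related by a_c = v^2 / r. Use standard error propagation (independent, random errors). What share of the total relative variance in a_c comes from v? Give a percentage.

(δa_c/a_c)² = (2·δv/v)² + (-1·δr/r)²
  v term: (2×0.0753)² = 0.0227
  r term: (-1×0.0952)² = 0.00906
Total = 0.0317. Share from v = 0.0227/0.0317 = 0.714.

71.4%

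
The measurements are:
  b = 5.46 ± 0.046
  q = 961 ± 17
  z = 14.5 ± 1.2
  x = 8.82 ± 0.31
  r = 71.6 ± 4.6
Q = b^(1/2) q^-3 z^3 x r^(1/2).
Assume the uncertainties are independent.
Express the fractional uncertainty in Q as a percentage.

25.8%

Since Q is a product/quotient, work with relative uncertainties:
  (½·δb/b)² = (0.5×0.00842)² = 1.77e-05;  (-3·δq/q)² = (-3×0.0177)² = 0.00282;  (3·δz/z)² = (3×0.0828)² = 0.0616;  (1·δx/x)² = (1×0.0351)² = 0.00124;  (½·δr/r)² = (0.5×0.0642)² = 0.00103
δQ/Q = √(0.0667) = 0.258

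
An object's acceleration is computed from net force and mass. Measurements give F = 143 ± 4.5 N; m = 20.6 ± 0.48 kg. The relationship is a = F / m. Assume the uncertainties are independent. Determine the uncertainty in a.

0.272 m/s^2

Since a is a product/quotient, work with relative uncertainties:
  (1·δF/F)² = (1×0.0315)² = 0.000990;  (-1·δm/m)² = (-1×0.0233)² = 0.000543
δa/a = √(0.00153) = 0.0392
a = 6.94 m/s^2, so δa = 0.0392 × 6.94 = 0.272 m/s^2.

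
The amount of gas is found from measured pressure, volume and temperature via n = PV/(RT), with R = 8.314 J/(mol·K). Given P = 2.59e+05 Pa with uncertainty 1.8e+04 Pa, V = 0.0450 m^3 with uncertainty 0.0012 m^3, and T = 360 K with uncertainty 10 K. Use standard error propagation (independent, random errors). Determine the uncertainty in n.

0.309 mol

Since n is a product/quotient, work with relative uncertainties:
  (1·δP/P)² = (1×0.0695)² = 0.00483;  (1·δV/V)² = (1×0.0267)² = 0.000711;  (-1·δT/T)² = (-1×0.0278)² = 0.000772
δn/n = √(0.00631) = 0.0795
n = 3.89 mol, so δn = 0.0795 × 3.89 = 0.309 mol.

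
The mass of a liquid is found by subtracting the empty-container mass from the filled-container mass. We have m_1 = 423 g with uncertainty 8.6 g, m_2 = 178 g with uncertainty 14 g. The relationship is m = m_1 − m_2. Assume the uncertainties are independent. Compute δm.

16.4 g

Sums and differences: (δm)² = Σ (cᵢ δxᵢ)².
  (δm_1)² = 74.0;  (δm_2)² = 196
δm = √(270) = 16.4 g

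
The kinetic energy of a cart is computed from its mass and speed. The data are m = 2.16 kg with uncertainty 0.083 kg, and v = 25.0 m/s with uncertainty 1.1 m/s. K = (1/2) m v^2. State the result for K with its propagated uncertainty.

675 ± 64.8 J

Since K is a product/quotient, work with relative uncertainties:
  (1·δm/m)² = (1×0.0384)² = 0.00148;  (2·δv/v)² = (2×0.0440)² = 0.00774
δK/K = √(0.00922) = 0.0960
K = 675 J, so δK = 0.0960 × 675 = 64.8 J.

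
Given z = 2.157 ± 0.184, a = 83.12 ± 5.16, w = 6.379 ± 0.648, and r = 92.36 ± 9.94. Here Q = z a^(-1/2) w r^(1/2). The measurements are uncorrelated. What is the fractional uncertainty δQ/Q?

0.146

For a monomial Q ∝ z, a^(-1/2), w, r^(1/2), fractional errors add in quadrature:
  (1·δz/z)² = (1×0.0853)² = 0.00728;  (−½·δa/a)² = (-0.5×0.0621)² = 0.000963;  (1·δw/w)² = (1×0.102)² = 0.0103;  (½·δr/r)² = (0.5×0.108)² = 0.00290
δQ/Q = √(0.0215) = 0.146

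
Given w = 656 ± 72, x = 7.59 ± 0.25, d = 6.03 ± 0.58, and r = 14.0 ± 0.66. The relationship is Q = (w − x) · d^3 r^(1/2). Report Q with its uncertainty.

(5.32 ± 1.65) × 10^5

Let u = w − x = 648. δu = √(δw² + δx²) = √(5180 + 0.0625) = 72.0, so δu/u = 0.111.
Q is then a monomial in u, d, r:
δQ/Q = √((δu/u)² + (3·δd/d)² + (½·δr/r)²) = √(0.0123 + 0.0833 + 0.000556) = 0.310
Q = 5.32e+05, so δQ = 0.310 × 5.32e+05 = 1.65e+05.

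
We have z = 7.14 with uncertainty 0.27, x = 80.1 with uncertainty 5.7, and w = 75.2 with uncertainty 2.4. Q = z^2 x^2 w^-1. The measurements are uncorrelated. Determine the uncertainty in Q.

For a monomial Q ∝ z^2, x^2, w^-1, fractional errors add in quadrature:
  (2·δz/z)² = (2×0.0378)² = 0.00572;  (2·δx/x)² = (2×0.0712)² = 0.0203;  (-1·δw/w)² = (-1×0.0319)² = 0.00102
δQ/Q = √(0.0270) = 0.164
Q = 4350, so δQ = 0.164 × 4350 = 715.

715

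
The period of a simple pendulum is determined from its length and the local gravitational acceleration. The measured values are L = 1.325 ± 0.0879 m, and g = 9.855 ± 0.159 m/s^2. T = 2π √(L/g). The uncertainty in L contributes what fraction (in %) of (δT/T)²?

(δT/T)² = (½·δL/L)² + (−½·δg/g)²
  L term: (0.5×0.0663)² = 0.00110
  g term: (-0.5×0.0161)² = 6.51e-05
Total = 0.00117. Share from L = 0.00110/0.00117 = 0.944.

94.4%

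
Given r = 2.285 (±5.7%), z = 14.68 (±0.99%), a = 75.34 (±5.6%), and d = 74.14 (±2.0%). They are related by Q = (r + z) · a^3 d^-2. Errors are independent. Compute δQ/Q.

Let u = r + z = 16.96. δu = √(δr² + δz²) = √(0.0170 + 0.0211) = 0.195, so δu/u = 0.0115.
Q is then a monomial in u, a, d:
δQ/Q = √((δu/u)² + (3·δa/a)² + (-2·δd/d)²) = √(0.000132 + 0.0282 + 0.00160) = 0.173

0.173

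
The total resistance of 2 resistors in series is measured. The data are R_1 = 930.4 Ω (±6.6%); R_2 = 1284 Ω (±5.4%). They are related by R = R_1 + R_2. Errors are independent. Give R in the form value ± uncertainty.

2214 ± 92.6 Ω

Sums and differences: (δR)² = Σ (cᵢ δxᵢ)².
  (δR_1)² = 3770;  (δR_2)² = 4810
δR = √(8580) = 92.6 Ω
R = 2214 Ω.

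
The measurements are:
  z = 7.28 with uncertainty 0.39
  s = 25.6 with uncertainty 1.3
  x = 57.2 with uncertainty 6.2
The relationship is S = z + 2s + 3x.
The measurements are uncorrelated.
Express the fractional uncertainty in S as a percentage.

S is a linear combination, so absolute uncertainties add in quadrature:
  (δz)² = 0.152;  (2·δs)² = 6.76;  (3·δx)² = 346
δS = √(353) = 18.8
S = 230, so δS/S = 18.8/230 = 0.0816.

8.16%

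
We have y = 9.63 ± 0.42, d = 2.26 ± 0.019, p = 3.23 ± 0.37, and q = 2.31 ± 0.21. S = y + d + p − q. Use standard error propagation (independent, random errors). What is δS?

Sums and differences: (δS)² = Σ (cᵢ δxᵢ)².
  (δy)² = 0.176;  (δd)² = 0.000361;  (δp)² = 0.137;  (δq)² = 0.0441
δS = √(0.358) = 0.598

0.598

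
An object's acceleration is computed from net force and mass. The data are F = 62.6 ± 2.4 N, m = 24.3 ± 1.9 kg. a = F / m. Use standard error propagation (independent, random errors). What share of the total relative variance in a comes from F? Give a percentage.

19.4%

(δa/a)² = (1·δF/F)² + (-1·δm/m)²
  F term: (1×0.0383)² = 0.00147
  m term: (-1×0.0782)² = 0.00611
Total = 0.00758. Share from F = 0.00147/0.00758 = 0.194.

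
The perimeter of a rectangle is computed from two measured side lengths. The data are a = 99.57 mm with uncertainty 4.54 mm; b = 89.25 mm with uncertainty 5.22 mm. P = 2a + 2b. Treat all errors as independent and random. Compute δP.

13.8 mm

Absolute uncertainties add in quadrature for a linear combination:
  (2·δa)² = 82.4;  (2·δb)² = 109
δP = √(191) = 13.8 mm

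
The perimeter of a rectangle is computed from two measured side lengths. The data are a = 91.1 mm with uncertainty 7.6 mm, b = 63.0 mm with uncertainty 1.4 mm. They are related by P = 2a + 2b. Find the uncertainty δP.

For a sum/difference, combine absolute errors in quadrature:
  (2·δa)² = 231;  (2·δb)² = 7.84
δP = √(239) = 15.5 mm

15.5 mm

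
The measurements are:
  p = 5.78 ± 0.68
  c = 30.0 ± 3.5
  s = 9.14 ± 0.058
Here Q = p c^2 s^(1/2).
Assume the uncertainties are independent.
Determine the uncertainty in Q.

For a monomial Q ∝ p, c^2, s^(1/2), fractional errors add in quadrature:
  (1·δp/p)² = (1×0.118)² = 0.0138;  (2·δc/c)² = (2×0.117)² = 0.0544;  (½·δs/s)² = (0.5×0.00635)² = 1.01e-05
δQ/Q = √(0.0683) = 0.261
Q = 15700, so δQ = 0.261 × 15700 = 4110.

4110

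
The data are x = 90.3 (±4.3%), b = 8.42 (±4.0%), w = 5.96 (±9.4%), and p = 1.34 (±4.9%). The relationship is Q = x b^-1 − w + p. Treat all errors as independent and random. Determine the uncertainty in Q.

Let h = x·b^-1 = 10.7. δh/h = √((1·δx/x)² + (-1·δb/b)²) = √(0.00185 + 0.00160) = 0.0587, so δh = 0.630.
Q = h − w + p: δQ = √(δh² + δw² + δp²) = √(0.397 + 0.314 + 0.00431) = 0.845

0.845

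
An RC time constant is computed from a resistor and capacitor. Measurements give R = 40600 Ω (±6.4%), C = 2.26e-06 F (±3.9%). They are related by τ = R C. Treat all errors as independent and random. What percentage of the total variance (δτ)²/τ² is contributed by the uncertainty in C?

27.1%

(δτ/τ)² = (1·δR/R)² + (1·δC/C)²
  R term: (1×0.0640)² = 0.00410
  C term: (1×0.0390)² = 0.00152
Total = 0.00562. Share from C = 0.00152/0.00562 = 0.271.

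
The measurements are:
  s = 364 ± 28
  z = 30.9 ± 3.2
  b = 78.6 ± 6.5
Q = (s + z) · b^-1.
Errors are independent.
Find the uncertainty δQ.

Let u = s + z = 395. δu = √(δs² + δz²) = √(784 + 10.2) = 28.2, so δu/u = 0.0714.
Q is then a monomial in u, b:
δQ/Q = √((δu/u)² + (-1·δb/b)²) = √(0.00509 + 0.00684) = 0.109
Q = 5.02, so δQ = 0.109 × 5.02 = 0.549.

0.549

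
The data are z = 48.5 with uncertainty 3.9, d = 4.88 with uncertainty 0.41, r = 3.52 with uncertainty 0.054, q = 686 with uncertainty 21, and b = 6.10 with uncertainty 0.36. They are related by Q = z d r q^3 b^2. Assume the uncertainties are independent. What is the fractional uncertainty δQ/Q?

0.190

Relative error in a monomial: (δQ/Q)² = Σ (nᵢ · δxᵢ/xᵢ)².
  (1·δz/z)² = (1×0.0804)² = 0.00647;  (1·δd/d)² = (1×0.0840)² = 0.00706;  (1·δr/r)² = (1×0.0153)² = 0.000235;  (3·δq/q)² = (3×0.0306)² = 0.00843;  (2·δb/b)² = (2×0.0590)² = 0.0139
δQ/Q = √(0.0361) = 0.190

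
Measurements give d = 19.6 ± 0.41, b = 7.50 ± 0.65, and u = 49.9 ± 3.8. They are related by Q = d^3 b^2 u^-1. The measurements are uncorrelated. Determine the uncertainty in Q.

Since Q is a product/quotient, work with relative uncertainties:
  (3·δd/d)² = (3×0.0209)² = 0.00394;  (2·δb/b)² = (2×0.0867)² = 0.0300;  (-1·δu/u)² = (-1×0.0762)² = 0.00580
δQ/Q = √(0.0398) = 0.199
Q = 8490, so δQ = 0.199 × 8490 = 1690.

1690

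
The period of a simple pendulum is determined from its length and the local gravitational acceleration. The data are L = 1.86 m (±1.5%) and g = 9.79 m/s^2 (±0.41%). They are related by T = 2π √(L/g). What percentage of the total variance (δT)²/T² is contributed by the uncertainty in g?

6.95%

(δT/T)² = (½·δL/L)² + (−½·δg/g)²
  L term: (0.5×0.0150)² = 5.62e-05
  g term: (-0.5×0.00410)² = 4.2e-06
Total = 6.05e-05. Share from g = 4.2e-06/6.05e-05 = 0.0695.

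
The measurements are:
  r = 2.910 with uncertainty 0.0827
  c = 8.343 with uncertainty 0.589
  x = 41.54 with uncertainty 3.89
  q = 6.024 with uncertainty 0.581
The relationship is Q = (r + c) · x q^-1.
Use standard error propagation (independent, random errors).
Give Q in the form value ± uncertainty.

Let u = r + c = 11.25. δu = √(δr² + δc²) = √(0.00684 + 0.347) = 0.595, so δu/u = 0.0529.
Q is then a monomial in u, x, q:
δQ/Q = √((δu/u)² + (1·δx/x)² + (-1·δq/q)²) = √(0.00279 + 0.00877 + 0.00930) = 0.144
Q = 77.60, so δQ = 0.144 × 77.60 = 11.2.

77.60 ± 11.2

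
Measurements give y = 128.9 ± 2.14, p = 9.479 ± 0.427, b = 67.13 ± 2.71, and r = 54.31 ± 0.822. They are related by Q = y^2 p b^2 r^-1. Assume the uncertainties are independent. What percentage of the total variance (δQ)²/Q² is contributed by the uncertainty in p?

20.5%

(δQ/Q)² = (2·δy/y)² + (1·δp/p)² + (2·δb/b)² + (-1·δr/r)²
  y term: (2×0.0166)² = 0.00110
  p term: (1×0.0450)² = 0.00203
  b term: (2×0.0404)² = 0.00652
  r term: (-1×0.0151)² = 0.000229
Total = 0.00988. Share from p = 0.00203/0.00988 = 0.205.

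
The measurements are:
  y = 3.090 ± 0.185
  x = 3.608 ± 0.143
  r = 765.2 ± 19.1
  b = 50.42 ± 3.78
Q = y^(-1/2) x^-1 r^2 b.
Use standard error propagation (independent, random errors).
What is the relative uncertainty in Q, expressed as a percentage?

10.3%

Q is a product of powers, so relative uncertainties combine in quadrature:
  (−½·δy/y)² = (-0.5×0.0599)² = 0.000896;  (-1·δx/x)² = (-1×0.0396)² = 0.00157;  (2·δr/r)² = (2×0.0250)² = 0.00249;  (1·δb/b)² = (1×0.0750)² = 0.00562
δQ/Q = √(0.0106) = 0.103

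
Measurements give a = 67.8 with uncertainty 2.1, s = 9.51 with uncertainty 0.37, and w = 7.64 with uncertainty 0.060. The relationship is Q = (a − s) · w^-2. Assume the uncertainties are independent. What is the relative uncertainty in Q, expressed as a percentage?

3.98%

Let u = a − s = 58.3. δu = √(δa² + δs²) = √(4.41 + 0.137) = 2.13, so δu/u = 0.0366.
Q is then a monomial in u, w:
δQ/Q = √((δu/u)² + (-2·δw/w)²) = √(0.00134 + 0.000247) = 0.0398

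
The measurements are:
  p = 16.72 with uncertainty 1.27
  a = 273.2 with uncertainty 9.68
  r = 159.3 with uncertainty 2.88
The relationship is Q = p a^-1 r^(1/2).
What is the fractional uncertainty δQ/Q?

0.0843

For a monomial Q ∝ p, a^-1, r^(1/2), fractional errors add in quadrature:
  (1·δp/p)² = (1×0.0760)² = 0.00577;  (-1·δa/a)² = (-1×0.0354)² = 0.00126;  (½·δr/r)² = (0.5×0.0181)² = 8.17e-05
δQ/Q = √(0.00711) = 0.0843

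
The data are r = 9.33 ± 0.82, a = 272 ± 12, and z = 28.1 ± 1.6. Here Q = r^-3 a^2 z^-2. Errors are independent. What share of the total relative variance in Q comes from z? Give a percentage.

(δQ/Q)² = (-3·δr/r)² + (2·δa/a)² + (-2·δz/z)²
  r term: (-3×0.0879)² = 0.0695
  a term: (2×0.0441)² = 0.00779
  z term: (-2×0.0569)² = 0.0130
Total = 0.0903. Share from z = 0.0130/0.0903 = 0.144.

14.4%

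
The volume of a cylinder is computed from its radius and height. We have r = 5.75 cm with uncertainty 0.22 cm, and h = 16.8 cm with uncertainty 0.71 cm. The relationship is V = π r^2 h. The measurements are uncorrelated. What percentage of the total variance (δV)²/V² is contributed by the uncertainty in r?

(δV/V)² = (2·δr/r)² + (1·δh/h)²
  r term: (2×0.0383)² = 0.00586
  h term: (1×0.0423)² = 0.00179
Total = 0.00764. Share from r = 0.00586/0.00764 = 0.766.

76.6%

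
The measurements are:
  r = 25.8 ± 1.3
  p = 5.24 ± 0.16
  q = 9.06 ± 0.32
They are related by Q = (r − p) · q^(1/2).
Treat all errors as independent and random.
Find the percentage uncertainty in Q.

Let u = r − p = 20.6. δu = √(δr² + δp²) = √(1.69 + 0.0256) = 1.31, so δu/u = 0.0637.
Q is then a monomial in u, q:
δQ/Q = √((δu/u)² + (½·δq/q)²) = √(0.00406 + 0.000312) = 0.0661

6.61%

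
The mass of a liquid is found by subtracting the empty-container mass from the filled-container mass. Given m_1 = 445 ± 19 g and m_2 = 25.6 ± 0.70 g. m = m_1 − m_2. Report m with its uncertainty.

419 ± 19.0 g

For a sum/difference, combine absolute errors in quadrature:
  (δm_1)² = 361;  (δm_2)² = 0.490
δm = √(361) = 19.0 g
m = 419 g.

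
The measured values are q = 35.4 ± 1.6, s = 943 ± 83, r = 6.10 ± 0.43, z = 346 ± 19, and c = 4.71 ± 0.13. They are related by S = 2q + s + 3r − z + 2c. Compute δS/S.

0.123

Each term contributes (cᵢ δxᵢ)² to (δS)²:
  (2·δq)² = 10.2;  (δs)² = 6890;  (3·δr)² = 1.66;  (δz)² = 361;  (2·δc)² = 0.0676
δS = √(7260) = 85.2
S = 696, so δS/S = 85.2/696 = 0.123.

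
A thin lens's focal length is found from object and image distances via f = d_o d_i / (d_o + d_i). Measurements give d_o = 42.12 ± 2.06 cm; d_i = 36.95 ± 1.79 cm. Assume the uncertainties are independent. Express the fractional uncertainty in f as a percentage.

∂f/∂d_o = (d_i/(d_o+d_i))² = 0.218;  ∂f/∂d_i = (d_o/(d_o+d_i))² = 0.284
δf = √((∂f/∂d_o · δd_o)² + (∂f/∂d_i · δd_i)²) = √(0.202 + 0.258) = 0.679 cm
f = 19.68 cm, so δf/f = 0.679/19.68 = 0.0345.

3.45%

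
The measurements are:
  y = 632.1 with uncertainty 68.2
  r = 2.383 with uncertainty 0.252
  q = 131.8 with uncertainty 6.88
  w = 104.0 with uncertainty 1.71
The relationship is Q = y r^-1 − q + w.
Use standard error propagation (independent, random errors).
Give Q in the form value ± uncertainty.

237.5 ± 40.7

Let p = y·r^-1 = 265.3. δp/p = √((1·δy/y)² + (-1·δr/r)²) = √(0.0116 + 0.0112) = 0.151, so δp = 40.1.
Q = p − q + w: δQ = √(δp² + δq² + δw²) = √(1610 + 47.3 + 2.92) = 40.7
Q = 237.5.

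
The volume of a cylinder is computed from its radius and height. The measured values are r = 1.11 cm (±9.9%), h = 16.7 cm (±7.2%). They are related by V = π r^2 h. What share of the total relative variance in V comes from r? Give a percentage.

88.3%

(δV/V)² = (2·δr/r)² + (1·δh/h)²
  r term: (2×0.0990)² = 0.0392
  h term: (1×0.0720)² = 0.00518
Total = 0.0444. Share from r = 0.0392/0.0444 = 0.883.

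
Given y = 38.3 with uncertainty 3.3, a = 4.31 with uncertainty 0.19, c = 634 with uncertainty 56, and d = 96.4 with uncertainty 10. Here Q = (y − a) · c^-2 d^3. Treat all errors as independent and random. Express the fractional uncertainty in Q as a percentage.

Let u = y − a = 34.0. δu = √(δy² + δa²) = √(10.9 + 0.0361) = 3.31, so δu/u = 0.0972.
Q is then a monomial in u, c, d:
δQ/Q = √((δu/u)² + (-2·δc/c)² + (3·δd/d)²) = √(0.00946 + 0.0312 + 0.0968) = 0.371

37.1%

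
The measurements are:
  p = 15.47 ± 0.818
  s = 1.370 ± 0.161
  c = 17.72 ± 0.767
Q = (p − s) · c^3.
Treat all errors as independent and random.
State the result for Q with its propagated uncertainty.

78450 ± 11200

Let u = p − s = 14.10. δu = √(δp² + δs²) = √(0.669 + 0.0259) = 0.834, so δu/u = 0.0591.
Q is then a monomial in u, c:
δQ/Q = √((δu/u)² + (3·δc/c)²) = √(0.00350 + 0.0169) = 0.143
Q = 78450, so δQ = 0.143 × 78450 = 11200.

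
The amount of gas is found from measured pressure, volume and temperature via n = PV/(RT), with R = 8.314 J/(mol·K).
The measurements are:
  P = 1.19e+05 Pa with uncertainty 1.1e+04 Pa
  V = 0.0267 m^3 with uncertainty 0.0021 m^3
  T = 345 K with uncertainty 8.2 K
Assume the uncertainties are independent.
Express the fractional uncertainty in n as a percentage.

12.4%

Relative error in a monomial: (δn/n)² = Σ (nᵢ · δxᵢ/xᵢ)².
  (1·δP/P)² = (1×0.0924)² = 0.00854;  (1·δV/V)² = (1×0.0787)² = 0.00619;  (-1·δT/T)² = (-1×0.0238)² = 0.000565
δn/n = √(0.0153) = 0.124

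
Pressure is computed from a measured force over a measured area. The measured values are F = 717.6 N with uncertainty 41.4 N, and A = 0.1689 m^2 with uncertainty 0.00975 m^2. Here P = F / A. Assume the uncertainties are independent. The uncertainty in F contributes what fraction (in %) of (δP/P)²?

50.0%

(δP/P)² = (1·δF/F)² + (-1·δA/A)²
  F term: (1×0.0577)² = 0.00333
  A term: (-1×0.0577)² = 0.00333
Total = 0.00666. Share from F = 0.00333/0.00666 = 0.500.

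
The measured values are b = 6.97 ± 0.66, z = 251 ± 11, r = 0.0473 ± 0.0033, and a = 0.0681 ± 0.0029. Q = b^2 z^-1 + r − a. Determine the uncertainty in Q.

0.0379

Let p = b^2·z^-1 = 0.194. δp/p = √((2·δb/b)² + (-1·δz/z)²) = √(0.0359 + 0.00192) = 0.194, so δp = 0.0376.
Q = p + r − a: δQ = √(δp² + δr² + δa²) = √(0.00142 + 1.09e-05 + 8.41e-06) = 0.0379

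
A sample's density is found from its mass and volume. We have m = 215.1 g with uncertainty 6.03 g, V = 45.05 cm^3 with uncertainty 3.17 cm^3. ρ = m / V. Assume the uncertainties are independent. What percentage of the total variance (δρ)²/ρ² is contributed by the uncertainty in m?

13.7%

(δρ/ρ)² = (1·δm/m)² + (-1·δV/V)²
  m term: (1×0.0280)² = 0.000786
  V term: (-1×0.0704)² = 0.00495
Total = 0.00574. Share from m = 0.000786/0.00574 = 0.137.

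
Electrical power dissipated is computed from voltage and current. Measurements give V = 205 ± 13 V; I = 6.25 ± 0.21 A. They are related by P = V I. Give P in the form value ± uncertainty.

For a monomial P ∝ V, I, fractional errors add in quadrature:
  (1·δV/V)² = (1×0.0634)² = 0.00402;  (1·δI/I)² = (1×0.0336)² = 0.00113
δP/P = √(0.00515) = 0.0718
P = 1280 W, so δP = 0.0718 × 1280 = 92.0 W.

1280 ± 92.0 W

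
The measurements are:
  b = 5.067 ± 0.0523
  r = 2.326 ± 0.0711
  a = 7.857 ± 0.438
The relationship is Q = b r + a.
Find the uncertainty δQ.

Let p = b·r = 11.79. δp/p = √((1·δb/b)² + (1·δr/r)²) = √(0.000107 + 0.000934) = 0.0323, so δp = 0.380.
Q = p + a: δQ = √(δp² + δa²) = √(0.145 + 0.192) = 0.580

0.580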